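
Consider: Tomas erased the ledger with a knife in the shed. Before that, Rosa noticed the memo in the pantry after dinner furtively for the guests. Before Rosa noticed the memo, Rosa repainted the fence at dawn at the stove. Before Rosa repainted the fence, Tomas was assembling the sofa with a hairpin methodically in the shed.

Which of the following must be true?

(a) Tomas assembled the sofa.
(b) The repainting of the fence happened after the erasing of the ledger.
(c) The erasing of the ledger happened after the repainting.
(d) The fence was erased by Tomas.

(a) Not entailed — 'was assembling' is progressive on an accomplishment; it does not entail the completed 'assembled'.
(b) Not entailed — the narrative places the repainting before the erasing, not after.
(c) Entailed — the narrative places the repainting before the erasing.
(d) Not entailed — Tomas erased the ledger, not the fence; the fence belongs to the repainting event.

(c)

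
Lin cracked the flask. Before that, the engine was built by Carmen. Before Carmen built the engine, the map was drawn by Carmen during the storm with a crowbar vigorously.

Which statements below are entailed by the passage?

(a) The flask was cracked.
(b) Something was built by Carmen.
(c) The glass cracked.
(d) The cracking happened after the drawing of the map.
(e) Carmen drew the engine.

(a), (b), (d)

(a) Entailed — generalizing the agent leaves a sub-description the original still satisfies.
(b) Entailed — generalizing the patient leaves a sub-description the original still satisfies.
(c) Not entailed — the flask is what cracked, not the glass.
(d) Entailed — the narrative places the drawing before the cracking.
(e) Not entailed — Carmen drew the map, not the engine; the engine belongs to the building event.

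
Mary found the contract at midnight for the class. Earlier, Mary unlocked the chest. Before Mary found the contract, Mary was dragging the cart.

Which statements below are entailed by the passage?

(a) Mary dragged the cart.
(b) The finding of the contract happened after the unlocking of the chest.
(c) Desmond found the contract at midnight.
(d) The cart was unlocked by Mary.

(a) Entailed — 'drag' is an activity; 'was dragging' entails that some dragging happened, so 'dragged' holds.
(b) Entailed — the narrative places the unlocking before the finding.
(c) Not entailed — the passage has Mary finding the contract, not Desmond.
(d) Not entailed — Mary unlocked the chest, not the cart; the cart belongs to the dragging event.

(a), (b)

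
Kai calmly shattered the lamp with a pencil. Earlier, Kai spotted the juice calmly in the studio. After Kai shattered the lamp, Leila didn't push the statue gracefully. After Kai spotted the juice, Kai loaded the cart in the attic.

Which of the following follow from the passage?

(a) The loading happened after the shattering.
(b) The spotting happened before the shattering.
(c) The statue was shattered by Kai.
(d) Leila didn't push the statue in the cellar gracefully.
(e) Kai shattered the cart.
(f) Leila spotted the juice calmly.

(a) Not entailed — the narrative doesn't order the shattering relative to the loading.
(b) Entailed — the narrative places the spotting before the shattering.
(c) Not entailed — Kai shattered the lamp, not the statue; the statue belongs to the pushing event.
(d) Entailed — under negation, adding a further restriction is entailed: if no such pushing event occurred, none occurred in the cellar either.
(e) Not entailed — Kai shattered the lamp, not the cart; the cart belongs to the loading event.
(f) Not entailed — the passage has Kai spotting the juice, not Leila.

(b), (d)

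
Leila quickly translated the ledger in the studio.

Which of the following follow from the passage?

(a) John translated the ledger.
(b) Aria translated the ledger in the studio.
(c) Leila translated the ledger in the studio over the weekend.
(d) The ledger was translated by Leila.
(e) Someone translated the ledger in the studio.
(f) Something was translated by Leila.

(a) Not entailed — the passage has Leila translating the ledger, not John.
(b) Not entailed — the passage has Leila translating the ledger, not Aria.
(c) Not entailed — 'over the weekend' adds information not in the original event.
(d) Entailed — the original entails any weakening of itself; this just drops 'in the studio', 'quickly'.
(e) Entailed — this follows by dropping conjuncts from the translating event's description.
(f) Entailed — the original entails any weakening of itself; this just drops 'in the studio', 'quickly' and generalizes the patient.

(d), (e), (f)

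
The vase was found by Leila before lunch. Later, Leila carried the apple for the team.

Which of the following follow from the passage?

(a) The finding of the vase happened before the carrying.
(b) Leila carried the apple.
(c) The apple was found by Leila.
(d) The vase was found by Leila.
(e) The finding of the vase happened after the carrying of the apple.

(a), (b), (d)

(a) Entailed — the narrative places the finding before the carrying.
(b) Entailed — every conjunct here is already in the original carrying event.
(c) Not entailed — Leila found the vase, not the apple; the apple belongs to the carrying event.
(d) Entailed — this follows by dropping conjuncts from the finding event's description.
(e) Not entailed — the narrative places the finding before the carrying, not after.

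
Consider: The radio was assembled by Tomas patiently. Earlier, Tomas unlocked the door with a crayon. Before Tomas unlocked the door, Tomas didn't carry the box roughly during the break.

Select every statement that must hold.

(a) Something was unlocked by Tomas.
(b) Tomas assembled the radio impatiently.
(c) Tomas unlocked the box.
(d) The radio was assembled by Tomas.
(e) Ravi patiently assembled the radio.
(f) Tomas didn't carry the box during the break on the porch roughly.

(a) Entailed — dropping 'with a crayon' and generalizing the patient leaves a sub-description the original still satisfies.
(b) Not entailed — 'impatiently' adds a manner not in (and inconsistent with) the original.
(c) Not entailed — Tomas unlocked the door, not the box; the box belongs to the carrying event.
(d) Entailed — every conjunct here is already in the original assembling event.
(e) Not entailed — the passage has Tomas assembling the radio, not Ravi.
(f) Entailed — under negation, adding a further restriction is entailed: if no such carrying event occurred, none occurred on the porch either.

(a), (d), (f)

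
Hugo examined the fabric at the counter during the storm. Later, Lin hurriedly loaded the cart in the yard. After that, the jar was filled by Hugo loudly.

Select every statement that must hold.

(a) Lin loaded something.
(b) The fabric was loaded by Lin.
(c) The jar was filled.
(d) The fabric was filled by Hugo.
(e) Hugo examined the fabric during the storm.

(a) Entailed — every conjunct here is already in the original loading event.
(b) Not entailed — Lin loaded the cart, not the fabric; the fabric belongs to the examining event.
(c) Entailed — this follows by dropping conjuncts from the filling event's description.
(d) Not entailed — Hugo filled the jar, not the fabric; the fabric belongs to the examining event.
(e) Entailed — dropping 'at the counter' leaves a sub-description the original still satisfies.

(a), (c), (e)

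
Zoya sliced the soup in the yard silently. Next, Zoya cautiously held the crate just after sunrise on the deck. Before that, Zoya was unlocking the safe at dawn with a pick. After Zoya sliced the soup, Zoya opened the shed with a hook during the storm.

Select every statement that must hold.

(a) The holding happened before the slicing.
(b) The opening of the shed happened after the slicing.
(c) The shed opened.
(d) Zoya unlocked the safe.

(b), (c)

(a) Not entailed — the narrative places the slicing before the holding, not after.
(b) Entailed — the narrative places the slicing before the opening.
(c) Entailed — 'Zoya opened the shed' is causative; it entails the inchoative 'the shed opened'.
(d) Not entailed — 'was unlocking' is progressive on an accomplishment; it does not entail the completed 'unlocked'.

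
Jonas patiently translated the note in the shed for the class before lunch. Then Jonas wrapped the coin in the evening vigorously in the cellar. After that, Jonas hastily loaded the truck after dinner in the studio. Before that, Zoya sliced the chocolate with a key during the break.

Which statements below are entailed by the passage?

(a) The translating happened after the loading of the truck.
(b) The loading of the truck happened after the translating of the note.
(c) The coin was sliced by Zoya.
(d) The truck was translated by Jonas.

(a) Not entailed — the narrative places the translating before the loading, not after.
(b) Entailed — the narrative places the translating before the loading.
(c) Not entailed — Zoya sliced the chocolate, not the coin; the coin belongs to the wrapping event.
(d) Not entailed — Jonas translated the note, not the truck; the truck belongs to the loading event.

(b)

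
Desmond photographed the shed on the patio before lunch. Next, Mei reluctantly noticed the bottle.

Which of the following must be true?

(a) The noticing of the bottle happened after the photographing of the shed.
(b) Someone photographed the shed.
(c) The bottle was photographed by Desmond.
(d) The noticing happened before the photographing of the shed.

(a), (b)

(a) Entailed — the narrative places the photographing before the noticing.
(b) Entailed — every conjunct here is already in the original photographing event.
(c) Not entailed — Desmond photographed the shed, not the bottle; the bottle belongs to the noticing event.
(d) Not entailed — the narrative places the photographing before the noticing, not after.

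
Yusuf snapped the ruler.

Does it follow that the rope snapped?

no

Nothing is said about any rope; only the ruler is affected.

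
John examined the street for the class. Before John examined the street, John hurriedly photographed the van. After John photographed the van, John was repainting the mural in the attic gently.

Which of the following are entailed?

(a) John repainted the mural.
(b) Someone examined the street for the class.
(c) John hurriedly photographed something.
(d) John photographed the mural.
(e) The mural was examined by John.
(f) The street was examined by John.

(b), (c), (f)

(a) Not entailed — 'was repainting' is progressive on an accomplishment; it does not entail the completed 'repainted'.
(b) Entailed — this follows by dropping conjuncts from the examining event's description.
(c) Entailed — generalizing the patient leaves a sub-description the original still satisfies.
(d) Not entailed — John photographed the van, not the mural; the mural belongs to the repainting event.
(e) Not entailed — John examined the street, not the mural; the mural belongs to the repainting event.
(f) Entailed — dropping 'for the class' leaves a sub-description the original still satisfies.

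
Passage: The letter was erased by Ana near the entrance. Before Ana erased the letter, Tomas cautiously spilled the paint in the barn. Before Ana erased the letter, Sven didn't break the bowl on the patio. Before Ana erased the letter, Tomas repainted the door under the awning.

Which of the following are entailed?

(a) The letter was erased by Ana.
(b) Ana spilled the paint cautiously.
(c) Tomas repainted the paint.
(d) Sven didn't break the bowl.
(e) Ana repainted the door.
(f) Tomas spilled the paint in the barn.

(a), (f)

(a) Entailed — the original entails any weakening of itself; this just drops 'near the entrance'.
(b) Not entailed — the passage has Tomas spilling the paint, not Ana.
(c) Not entailed — Tomas repainted the door, not the paint; the paint belongs to the spilling event.
(d) Not entailed — dropping 'on the patio' under negation is not valid — the original leaves open that Sven broke the bowl some other way.
(e) Not entailed — the passage has Tomas repainting the door, not Ana.
(f) Entailed — this follows by dropping conjuncts from the spilling event's description.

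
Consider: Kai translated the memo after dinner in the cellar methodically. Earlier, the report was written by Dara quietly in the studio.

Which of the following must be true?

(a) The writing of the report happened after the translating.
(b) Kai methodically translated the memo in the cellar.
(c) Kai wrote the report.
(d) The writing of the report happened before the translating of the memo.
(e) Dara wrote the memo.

(b), (d)

(a) Not entailed — the narrative places the writing before the translating, not after.
(b) Entailed — every conjunct here is already in the original translating event.
(c) Not entailed — the passage has Dara writing the report, not Kai.
(d) Entailed — the narrative places the writing before the translating.
(e) Not entailed — Dara wrote the report, not the memo; the memo belongs to the translating event.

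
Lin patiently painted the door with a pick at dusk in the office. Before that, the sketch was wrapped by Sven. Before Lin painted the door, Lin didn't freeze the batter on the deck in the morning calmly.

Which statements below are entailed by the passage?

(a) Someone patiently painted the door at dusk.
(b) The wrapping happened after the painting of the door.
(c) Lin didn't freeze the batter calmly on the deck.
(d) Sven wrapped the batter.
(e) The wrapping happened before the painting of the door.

(a), (e)

(a) Entailed — dropping 'with a pick', 'in the office' and generalizing the agent leaves a sub-description the original still satisfies.
(b) Not entailed — the narrative places the wrapping before the painting, not after.
(c) Not entailed — dropping 'in the morning' under negation is not valid — the original leaves open that Lin froze the batter some other way.
(d) Not entailed — Sven wrapped the sketch, not the batter; the batter belongs to the freezing event.
(e) Entailed — the narrative places the wrapping before the painting.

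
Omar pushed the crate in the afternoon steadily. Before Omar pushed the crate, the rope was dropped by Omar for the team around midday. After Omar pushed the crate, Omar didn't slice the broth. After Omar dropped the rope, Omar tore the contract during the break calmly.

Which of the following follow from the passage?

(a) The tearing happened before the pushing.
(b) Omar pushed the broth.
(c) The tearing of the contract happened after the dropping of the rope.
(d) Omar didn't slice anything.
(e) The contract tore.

(a) Not entailed — the narrative doesn't order the tearing relative to the pushing.
(b) Not entailed — Omar pushed the crate, not the broth; the broth belongs to the slicing event.
(c) Entailed — the narrative places the dropping before the tearing.
(d) Not entailed — the original only denies this specific event; Omar may have sliced something else.
(e) Entailed — 'Omar tore the contract' is causative; it entails the inchoative 'the contract tore'.

(c), (e)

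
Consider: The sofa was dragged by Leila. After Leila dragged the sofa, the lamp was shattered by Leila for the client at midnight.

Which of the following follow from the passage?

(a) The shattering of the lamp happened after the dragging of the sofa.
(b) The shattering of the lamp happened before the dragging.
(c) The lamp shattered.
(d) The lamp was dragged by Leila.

(a) Entailed — the narrative places the dragging before the shattering.
(b) Not entailed — the narrative places the dragging before the shattering, not after.
(c) Entailed — 'Leila shattered the lamp' is causative; it entails the inchoative 'the lamp shattered'.
(d) Not entailed — Leila dragged the sofa, not the lamp; the lamp belongs to the shattering event.

(a), (c)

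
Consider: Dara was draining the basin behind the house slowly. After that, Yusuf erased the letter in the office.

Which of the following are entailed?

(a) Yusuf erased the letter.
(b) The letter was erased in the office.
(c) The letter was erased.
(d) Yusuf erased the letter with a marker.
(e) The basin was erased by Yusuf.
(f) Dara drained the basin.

(a), (b), (c)

(a) Entailed — this follows by dropping conjuncts from the erasing event's description.
(b) Entailed — generalizing the agent leaves a sub-description the original still satisfies.
(c) Entailed — this follows by dropping conjuncts from the erasing event's description.
(d) Not entailed — 'with a marker' adds information not in the original event.
(e) Not entailed — Yusuf erased the letter, not the basin; the basin belongs to the draining event.
(f) Not entailed — 'was draining' is progressive on an accomplishment; it does not entail the completed 'drained'.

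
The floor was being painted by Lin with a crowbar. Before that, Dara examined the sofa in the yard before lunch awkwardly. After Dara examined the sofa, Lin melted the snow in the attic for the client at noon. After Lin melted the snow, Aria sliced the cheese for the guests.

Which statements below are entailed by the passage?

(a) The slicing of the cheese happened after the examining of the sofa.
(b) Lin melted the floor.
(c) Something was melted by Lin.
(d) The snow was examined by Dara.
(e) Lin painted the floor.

(a) Entailed — the narrative places the examining before the slicing.
(b) Not entailed — Lin melted the snow, not the floor; the floor belongs to the painting event.
(c) Entailed — dropping 'at noon', 'in the attic', 'for the client' and generalizing the patient leaves a sub-description the original still satisfies.
(d) Not entailed — Dara examined the sofa, not the snow; the snow belongs to the melting event.
(e) Not entailed — 'was painting' is progressive on an accomplishment; it does not entail the completed 'painted'.

(a), (c)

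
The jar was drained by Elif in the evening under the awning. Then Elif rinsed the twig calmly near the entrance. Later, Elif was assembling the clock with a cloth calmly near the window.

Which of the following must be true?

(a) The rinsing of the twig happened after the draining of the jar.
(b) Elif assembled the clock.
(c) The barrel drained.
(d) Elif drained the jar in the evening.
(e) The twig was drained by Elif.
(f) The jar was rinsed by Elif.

(a), (d)

(a) Entailed — the narrative places the draining before the rinsing.
(b) Not entailed — 'was assembling' is progressive on an accomplishment; it does not entail the completed 'assembled'.
(c) Not entailed — the jar is what drained, not the barrel.
(d) Entailed — this follows by dropping conjuncts from the draining event's description.
(e) Not entailed — Elif drained the jar, not the twig; the twig belongs to the rinsing event.
(f) Not entailed — Elif rinsed the twig, not the jar; the jar belongs to the draining event.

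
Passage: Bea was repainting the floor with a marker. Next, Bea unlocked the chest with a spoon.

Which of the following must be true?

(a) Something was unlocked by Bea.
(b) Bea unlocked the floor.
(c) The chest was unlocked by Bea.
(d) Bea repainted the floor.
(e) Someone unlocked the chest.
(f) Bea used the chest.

(a) Entailed — every conjunct here is already in the original unlocking event.
(b) Not entailed — Bea unlocked the chest, not the floor; the floor belongs to the repainting event.
(c) Entailed — every conjunct here is already in the original unlocking event.
(d) Not entailed — 'was repainting' is progressive on an accomplishment; it does not entail the completed 'repainted'.
(e) Entailed — every conjunct here is already in the original unlocking event.
(f) Not entailed — the chest is the patient, not an instrument — Bea used a spoon.

(a), (c), (e)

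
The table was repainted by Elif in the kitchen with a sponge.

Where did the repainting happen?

'in the kitchen' marks the location of the repainting event.

in the kitchen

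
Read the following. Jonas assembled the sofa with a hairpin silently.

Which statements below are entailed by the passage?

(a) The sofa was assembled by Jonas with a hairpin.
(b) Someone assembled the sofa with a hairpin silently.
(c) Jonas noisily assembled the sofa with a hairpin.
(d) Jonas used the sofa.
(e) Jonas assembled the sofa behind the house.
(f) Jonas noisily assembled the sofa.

(a) Entailed — every conjunct here is already in the original assembling event.
(b) Entailed — the original entails any weakening of itself; this just generalizes the agent.
(c) Not entailed — 'noisily' adds a manner not in (and inconsistent with) the original.
(d) Not entailed — the sofa is the patient, not an instrument — Jonas used a hairpin.
(e) Not entailed — 'behind the house' adds information not in the original event.
(f) Not entailed — 'noisily' adds a manner not in (and inconsistent with) the original.

(a), (b)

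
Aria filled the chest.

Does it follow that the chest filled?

yes

'Aria filled the chest' is the causative; it entails the inchoative 'the chest filled'.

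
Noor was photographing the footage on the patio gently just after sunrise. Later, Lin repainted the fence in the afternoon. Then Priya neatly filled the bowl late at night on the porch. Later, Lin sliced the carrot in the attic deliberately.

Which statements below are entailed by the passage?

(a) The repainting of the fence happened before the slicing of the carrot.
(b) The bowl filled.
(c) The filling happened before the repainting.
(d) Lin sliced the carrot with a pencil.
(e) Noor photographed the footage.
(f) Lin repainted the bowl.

(a) Entailed — the narrative places the repainting before the slicing.
(b) Entailed — 'Priya filled the bowl' is causative; it entails the inchoative 'the bowl filled'.
(c) Not entailed — the narrative places the repainting before the filling, not after.
(d) Not entailed — 'with a pencil' adds information not in the original event.
(e) Not entailed — 'was photographing' is progressive on an accomplishment; it does not entail the completed 'photographed'.
(f) Not entailed — Lin repainted the fence, not the bowl; the bowl belongs to the filling event.

(a), (b)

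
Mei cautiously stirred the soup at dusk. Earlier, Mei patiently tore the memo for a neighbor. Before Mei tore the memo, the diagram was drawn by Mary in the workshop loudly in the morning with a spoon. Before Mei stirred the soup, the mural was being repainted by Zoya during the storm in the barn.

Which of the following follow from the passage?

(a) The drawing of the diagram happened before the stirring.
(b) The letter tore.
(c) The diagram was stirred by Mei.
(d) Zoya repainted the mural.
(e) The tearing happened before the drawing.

(a)

(a) Entailed — the narrative places the drawing before the stirring.
(b) Not entailed — the memo is what tore, not the letter.
(c) Not entailed — Mei stirred the soup, not the diagram; the diagram belongs to the drawing event.
(d) Not entailed — 'was repainting' is progressive on an accomplishment; it does not entail the completed 'repainted'.
(e) Not entailed — the narrative places the drawing before the tearing, not after.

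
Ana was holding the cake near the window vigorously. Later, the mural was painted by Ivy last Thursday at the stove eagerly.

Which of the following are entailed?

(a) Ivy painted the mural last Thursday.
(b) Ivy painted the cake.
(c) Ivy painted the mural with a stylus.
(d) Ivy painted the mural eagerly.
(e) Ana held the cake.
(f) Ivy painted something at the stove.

(a) Entailed — this follows by dropping conjuncts from the painting event's description.
(b) Not entailed — Ivy painted the mural, not the cake; the cake belongs to the holding event.
(c) Not entailed — 'with a stylus' adds information not in the original event.
(d) Entailed — dropping 'at the stove', 'last Thursday' leaves a sub-description the original still satisfies.
(e) Entailed — 'hold' is an activity; 'was holding' entails that some holding happened, so 'held' holds.
(f) Entailed — the original entails any weakening of itself; this just drops 'last Thursday', 'eagerly' and generalizes the patient.

(a), (d), (e), (f)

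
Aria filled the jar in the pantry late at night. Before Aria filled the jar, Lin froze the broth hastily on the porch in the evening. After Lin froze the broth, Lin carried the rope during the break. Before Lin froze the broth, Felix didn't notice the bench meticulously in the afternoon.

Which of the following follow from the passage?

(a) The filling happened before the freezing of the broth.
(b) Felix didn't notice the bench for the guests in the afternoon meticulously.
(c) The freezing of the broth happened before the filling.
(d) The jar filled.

(a) Not entailed — the narrative places the freezing before the filling, not after.
(b) Entailed — under negation, adding a further restriction is entailed: if no such noticing event occurred, none occurred for the guests either.
(c) Entailed — the narrative places the freezing before the filling.
(d) Entailed — 'Aria filled the jar' is causative; it entails the inchoative 'the jar filled'.

(b), (c), (d)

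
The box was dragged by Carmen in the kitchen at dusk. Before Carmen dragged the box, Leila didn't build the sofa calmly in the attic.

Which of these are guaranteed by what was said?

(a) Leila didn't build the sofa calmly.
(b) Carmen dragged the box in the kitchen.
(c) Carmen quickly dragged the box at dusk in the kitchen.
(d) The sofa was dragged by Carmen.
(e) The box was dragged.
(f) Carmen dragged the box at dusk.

(a) Not entailed — dropping 'in the attic' under negation is not valid — the original leaves open that Leila built the sofa some other way.
(b) Entailed — this follows by dropping conjuncts from the dragging event's description.
(c) Not entailed — 'quickly' adds information not in the original event.
(d) Not entailed — Carmen dragged the box, not the sofa; the sofa belongs to the building event.
(e) Entailed — every conjunct here is already in the original dragging event.
(f) Entailed — the original entails any weakening of itself; this just drops 'in the kitchen'.

(b), (e), (f)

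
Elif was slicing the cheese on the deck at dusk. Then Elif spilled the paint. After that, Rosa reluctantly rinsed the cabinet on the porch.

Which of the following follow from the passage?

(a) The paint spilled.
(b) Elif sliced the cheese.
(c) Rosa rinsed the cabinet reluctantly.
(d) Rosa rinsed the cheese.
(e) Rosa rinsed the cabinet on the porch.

(a) Entailed — 'Elif spilled the paint' is causative; it entails the inchoative 'the paint spilled'.
(b) Not entailed — 'was slicing' is progressive on an accomplishment; it does not entail the completed 'sliced'.
(c) Entailed — dropping 'on the porch' leaves a sub-description the original still satisfies.
(d) Not entailed — Rosa rinsed the cabinet, not the cheese; the cheese belongs to the slicing event.
(e) Entailed — the original entails any weakening of itself; this just drops 'reluctantly'.

(a), (c), (e)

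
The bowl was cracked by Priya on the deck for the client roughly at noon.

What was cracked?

'the bowl' marks the patient of the cracking event.

the bowl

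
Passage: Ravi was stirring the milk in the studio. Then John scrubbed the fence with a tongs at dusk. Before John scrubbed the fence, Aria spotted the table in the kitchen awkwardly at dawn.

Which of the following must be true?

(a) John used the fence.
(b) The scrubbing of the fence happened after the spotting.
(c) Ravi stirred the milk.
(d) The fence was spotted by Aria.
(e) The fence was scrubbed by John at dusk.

(b), (c), (e)

(a) Not entailed — the fence is the patient, not an instrument — John used a tongs.
(b) Entailed — the narrative places the spotting before the scrubbing.
(c) Entailed — 'stir' is an activity; 'was stirring' entails that some stirring happened, so 'stirred' holds.
(d) Not entailed — Aria spotted the table, not the fence; the fence belongs to the scrubbing event.
(e) Entailed — every conjunct here is already in the original scrubbing event.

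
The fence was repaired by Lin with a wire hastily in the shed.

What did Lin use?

'with a wire' marks the instrument of the repairing event.

a wire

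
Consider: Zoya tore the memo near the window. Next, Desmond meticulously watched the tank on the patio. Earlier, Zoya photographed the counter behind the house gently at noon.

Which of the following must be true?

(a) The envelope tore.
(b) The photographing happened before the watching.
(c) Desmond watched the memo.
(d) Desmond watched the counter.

(a) Not entailed — the memo is what tore, not the envelope.
(b) Entailed — the narrative places the photographing before the watching.
(c) Not entailed — Desmond watched the tank, not the memo; the memo belongs to the tearing event.
(d) Not entailed — Desmond watched the tank, not the counter; the counter belongs to the photographing event.

(b)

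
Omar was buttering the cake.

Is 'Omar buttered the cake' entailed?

no

'was buttering' is progressive; for an accomplishment like 'butter the cake', it doesn't entail completion.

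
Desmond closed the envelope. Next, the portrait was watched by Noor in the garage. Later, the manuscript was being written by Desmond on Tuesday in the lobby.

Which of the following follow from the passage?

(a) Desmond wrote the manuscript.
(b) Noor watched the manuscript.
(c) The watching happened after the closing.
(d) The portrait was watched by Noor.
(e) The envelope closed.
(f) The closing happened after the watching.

(c), (d), (e)

(a) Not entailed — 'was writing' is progressive on an accomplishment; it does not entail the completed 'wrote'.
(b) Not entailed — Noor watched the portrait, not the manuscript; the manuscript belongs to the writing event.
(c) Entailed — the narrative places the closing before the watching.
(d) Entailed — this follows by dropping conjuncts from the watching event's description.
(e) Entailed — 'Desmond closed the envelope' is causative; it entails the inchoative 'the envelope closed'.
(f) Not entailed — the narrative places the closing before the watching, not after.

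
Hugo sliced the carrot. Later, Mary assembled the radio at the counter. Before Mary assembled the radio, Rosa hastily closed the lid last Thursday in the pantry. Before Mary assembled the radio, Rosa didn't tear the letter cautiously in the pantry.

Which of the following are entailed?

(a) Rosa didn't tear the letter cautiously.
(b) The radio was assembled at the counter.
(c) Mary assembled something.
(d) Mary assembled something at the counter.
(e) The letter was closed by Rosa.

(a) Not entailed — dropping 'in the pantry' under negation is not valid — the original leaves open that Rosa tore the letter some other way.
(b) Entailed — the original entails any weakening of itself; this just generalizes the agent.
(c) Entailed — the original entails any weakening of itself; this just drops 'at the counter' and generalizes the patient.
(d) Entailed — every conjunct here is already in the original assembling event.
(e) Not entailed — Rosa closed the lid, not the letter; the letter belongs to the tearing event.

(b), (c), (d)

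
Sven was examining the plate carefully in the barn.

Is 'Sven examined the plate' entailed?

'examine' is atelic; if Sven was examining the plate, then Sven examined the plate (for some time).

yes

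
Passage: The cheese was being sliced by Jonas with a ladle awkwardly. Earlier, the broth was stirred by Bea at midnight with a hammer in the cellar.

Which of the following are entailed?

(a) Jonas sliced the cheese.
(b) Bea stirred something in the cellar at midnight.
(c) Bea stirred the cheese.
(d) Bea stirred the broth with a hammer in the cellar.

(a) Not entailed — 'was slicing' is progressive on an accomplishment; it does not entail the completed 'sliced'.
(b) Entailed — dropping 'with a hammer' and generalizing the patient leaves a sub-description the original still satisfies.
(c) Not entailed — Bea stirred the broth, not the cheese; the cheese belongs to the slicing event.
(d) Entailed — this follows by dropping conjuncts from the stirring event's description.

(b), (d)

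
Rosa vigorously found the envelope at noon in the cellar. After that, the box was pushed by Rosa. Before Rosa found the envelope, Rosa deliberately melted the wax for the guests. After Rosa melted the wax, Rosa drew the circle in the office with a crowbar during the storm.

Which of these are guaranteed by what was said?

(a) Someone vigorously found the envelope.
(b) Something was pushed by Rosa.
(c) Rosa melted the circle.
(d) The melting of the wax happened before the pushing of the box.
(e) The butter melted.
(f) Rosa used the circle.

(a), (b), (d)

(a) Entailed — dropping 'in the cellar', 'at noon' and generalizing the agent leaves a sub-description the original still satisfies.
(b) Entailed — the original entails any weakening of itself; this just generalizes the patient.
(c) Not entailed — Rosa melted the wax, not the circle; the circle belongs to the drawing event.
(d) Entailed — the narrative places the melting before the pushing.
(e) Not entailed — the wax is what melted, not the butter.
(f) Not entailed — the circle is the patient, not an instrument — Rosa used a crowbar.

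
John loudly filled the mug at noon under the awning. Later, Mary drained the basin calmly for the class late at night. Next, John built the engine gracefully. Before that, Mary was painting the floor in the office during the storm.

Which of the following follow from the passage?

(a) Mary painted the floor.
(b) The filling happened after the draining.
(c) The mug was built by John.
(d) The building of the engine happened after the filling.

(a) Not entailed — 'was painting' is progressive on an accomplishment; it does not entail the completed 'painted'.
(b) Not entailed — the narrative places the filling before the draining, not after.
(c) Not entailed — John built the engine, not the mug; the mug belongs to the filling event.
(d) Entailed — the narrative places the filling before the building.

(d)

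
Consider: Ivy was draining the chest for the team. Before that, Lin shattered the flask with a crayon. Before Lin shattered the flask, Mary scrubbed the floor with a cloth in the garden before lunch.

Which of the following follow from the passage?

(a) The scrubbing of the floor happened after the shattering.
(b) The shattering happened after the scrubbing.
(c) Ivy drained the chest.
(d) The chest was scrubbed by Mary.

(a) Not entailed — the narrative places the scrubbing before the shattering, not after.
(b) Entailed — the narrative places the scrubbing before the shattering.
(c) Not entailed — 'was draining' is progressive on an accomplishment; it does not entail the completed 'drained'.
(d) Not entailed — Mary scrubbed the floor, not the chest; the chest belongs to the draining event.

(b)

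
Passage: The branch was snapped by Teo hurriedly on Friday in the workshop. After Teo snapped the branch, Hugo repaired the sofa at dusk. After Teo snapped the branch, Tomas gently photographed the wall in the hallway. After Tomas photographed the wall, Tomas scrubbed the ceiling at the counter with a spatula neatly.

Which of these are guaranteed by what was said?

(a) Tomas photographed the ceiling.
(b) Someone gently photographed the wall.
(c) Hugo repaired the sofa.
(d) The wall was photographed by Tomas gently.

(b), (c), (d)

(a) Not entailed — Tomas photographed the wall, not the ceiling; the ceiling belongs to the scrubbing event.
(b) Entailed — every conjunct here is already in the original photographing event.
(c) Entailed — dropping 'at dusk' leaves a sub-description the original still satisfies.
(d) Entailed — this follows by dropping conjuncts from the photographing event's description.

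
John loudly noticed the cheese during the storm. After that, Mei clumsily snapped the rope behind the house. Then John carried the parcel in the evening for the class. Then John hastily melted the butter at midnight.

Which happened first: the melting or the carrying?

the carrying

The connectives place the carrying before the melting.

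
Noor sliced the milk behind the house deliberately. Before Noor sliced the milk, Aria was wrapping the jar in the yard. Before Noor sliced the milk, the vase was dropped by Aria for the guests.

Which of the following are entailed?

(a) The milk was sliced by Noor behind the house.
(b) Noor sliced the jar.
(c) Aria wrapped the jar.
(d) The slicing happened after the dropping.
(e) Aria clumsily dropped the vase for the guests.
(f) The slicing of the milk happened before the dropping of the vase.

(a), (d)

(a) Entailed — this follows by dropping conjuncts from the slicing event's description.
(b) Not entailed — Noor sliced the milk, not the jar; the jar belongs to the wrapping event.
(c) Not entailed — 'was wrapping' is progressive on an accomplishment; it does not entail the completed 'wrapped'.
(d) Entailed — the narrative places the dropping before the slicing.
(e) Not entailed — 'clumsily' adds information not in the original event.
(f) Not entailed — the narrative places the dropping before the slicing, not after.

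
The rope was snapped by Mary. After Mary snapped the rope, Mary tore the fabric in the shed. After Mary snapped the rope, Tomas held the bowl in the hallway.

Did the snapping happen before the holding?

yes

The narrative orders the snapping before the holding.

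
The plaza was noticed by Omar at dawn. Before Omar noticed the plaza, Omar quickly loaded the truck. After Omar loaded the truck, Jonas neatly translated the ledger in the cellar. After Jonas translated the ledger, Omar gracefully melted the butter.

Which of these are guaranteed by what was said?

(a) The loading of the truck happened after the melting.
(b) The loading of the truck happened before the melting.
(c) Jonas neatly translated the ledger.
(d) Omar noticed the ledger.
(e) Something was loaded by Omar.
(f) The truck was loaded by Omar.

(b), (c), (e), (f)

(a) Not entailed — the narrative places the loading before the melting, not after.
(b) Entailed — the narrative places the loading before the melting.
(c) Entailed — dropping 'in the cellar' leaves a sub-description the original still satisfies.
(d) Not entailed — Omar noticed the plaza, not the ledger; the ledger belongs to the translating event.
(e) Entailed — the original entails any weakening of itself; this just drops 'quickly' and generalizes the patient.
(f) Entailed — this follows by dropping conjuncts from the loading event's description.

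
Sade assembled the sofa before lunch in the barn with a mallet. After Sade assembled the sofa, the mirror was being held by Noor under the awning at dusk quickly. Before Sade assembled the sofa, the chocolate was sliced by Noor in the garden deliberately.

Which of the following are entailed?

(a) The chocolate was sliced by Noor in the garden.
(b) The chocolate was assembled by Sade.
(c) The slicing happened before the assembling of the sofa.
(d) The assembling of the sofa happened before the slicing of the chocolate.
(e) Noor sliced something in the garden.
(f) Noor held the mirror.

(a) Entailed — this follows by dropping conjuncts from the slicing event's description.
(b) Not entailed — Sade assembled the sofa, not the chocolate; the chocolate belongs to the slicing event.
(c) Entailed — the narrative places the slicing before the assembling.
(d) Not entailed — the narrative places the slicing before the assembling, not after.
(e) Entailed — this follows by dropping conjuncts from the slicing event's description.
(f) Entailed — 'hold' is an activity; 'was holding' entails that some holding happened, so 'held' holds.

(a), (c), (e), (f)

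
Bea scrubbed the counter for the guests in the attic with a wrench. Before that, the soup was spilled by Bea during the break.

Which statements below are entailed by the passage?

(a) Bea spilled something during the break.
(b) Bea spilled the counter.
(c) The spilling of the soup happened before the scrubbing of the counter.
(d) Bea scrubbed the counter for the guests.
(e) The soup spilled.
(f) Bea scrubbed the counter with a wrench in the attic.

(a) Entailed — the original entails any weakening of itself; this just generalizes the patient.
(b) Not entailed — Bea spilled the soup, not the counter; the counter belongs to the scrubbing event.
(c) Entailed — the narrative places the spilling before the scrubbing.
(d) Entailed — this follows by dropping conjuncts from the scrubbing event's description.
(e) Entailed — 'Bea spilled the soup' is causative; it entails the inchoative 'the soup spilled'.
(f) Entailed — dropping 'for the guests' leaves a sub-description the original still satisfies.

(a), (c), (d), (e), (f)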